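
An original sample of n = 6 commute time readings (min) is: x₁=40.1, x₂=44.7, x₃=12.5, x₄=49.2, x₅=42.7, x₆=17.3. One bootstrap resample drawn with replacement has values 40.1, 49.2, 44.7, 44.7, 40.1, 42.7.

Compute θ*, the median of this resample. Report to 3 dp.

Sorted: 40.1, 40.1, 42.7, 44.7, 44.7, 49.2
Median = average of the two middle values = 43.700

θ* = 43.700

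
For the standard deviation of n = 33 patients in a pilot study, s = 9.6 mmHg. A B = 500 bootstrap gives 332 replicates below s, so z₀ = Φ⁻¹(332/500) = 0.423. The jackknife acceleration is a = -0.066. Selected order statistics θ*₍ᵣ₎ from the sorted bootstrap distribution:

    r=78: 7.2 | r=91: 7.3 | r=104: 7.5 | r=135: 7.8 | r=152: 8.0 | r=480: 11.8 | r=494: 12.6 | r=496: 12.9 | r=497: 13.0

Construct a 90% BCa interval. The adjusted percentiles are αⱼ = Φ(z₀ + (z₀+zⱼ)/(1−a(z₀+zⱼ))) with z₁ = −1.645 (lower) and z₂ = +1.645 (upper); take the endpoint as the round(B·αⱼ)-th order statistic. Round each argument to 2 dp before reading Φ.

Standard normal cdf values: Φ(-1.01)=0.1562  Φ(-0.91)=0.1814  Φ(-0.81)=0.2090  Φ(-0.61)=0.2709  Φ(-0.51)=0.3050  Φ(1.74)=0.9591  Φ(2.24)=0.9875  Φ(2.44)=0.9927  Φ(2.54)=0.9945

(7.3, 12.6)

Lower: z₀ + z₁ = 0.423 + (-1.645) = -1.222; 1 − a(z₀+z₁) = 1 − (-0.066)(-1.222) = 0.9193; argument = 0.423 + (-1.222)/0.9193 = -0.9062 → -0.91.
α₁ = Φ(-0.91) = 0.1814; rank = round(500 × 0.1814) = 91; θ*₍91₎ = 7.3.
Upper: z₀ + z₂ = 2.068; 1 − a(z₀+z₂) = 1.1365; argument = 2.2426 → 2.24; α₂ = 0.9875; rank = 494; θ*₍494₎ = 12.6.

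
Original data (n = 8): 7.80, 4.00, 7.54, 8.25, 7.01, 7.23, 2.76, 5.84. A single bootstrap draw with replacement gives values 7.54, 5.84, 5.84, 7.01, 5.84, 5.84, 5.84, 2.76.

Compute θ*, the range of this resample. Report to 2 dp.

θ* = 4.78

Range = 7.54 − 2.76 = 4.78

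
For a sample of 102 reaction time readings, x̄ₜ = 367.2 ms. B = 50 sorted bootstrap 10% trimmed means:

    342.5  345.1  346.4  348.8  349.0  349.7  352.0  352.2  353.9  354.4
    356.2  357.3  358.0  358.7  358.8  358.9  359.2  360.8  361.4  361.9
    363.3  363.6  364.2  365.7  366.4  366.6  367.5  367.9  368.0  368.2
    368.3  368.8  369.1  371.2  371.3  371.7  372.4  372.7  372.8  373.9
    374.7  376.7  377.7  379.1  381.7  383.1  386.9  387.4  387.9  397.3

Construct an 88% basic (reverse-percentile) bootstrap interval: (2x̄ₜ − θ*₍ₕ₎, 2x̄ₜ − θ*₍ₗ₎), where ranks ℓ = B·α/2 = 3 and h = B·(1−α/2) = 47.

(347.5, 388.0)

Percentile endpoints at ranks 3 and 47: θ*₍3₎ = 346.4, θ*₍47₎ = 386.9.
Basic interval reflects these around x̄ₜ:
  lower = 2 × 367.2 − 386.9 = 347.5
  upper = 2 × 367.2 − 346.4 = 388.0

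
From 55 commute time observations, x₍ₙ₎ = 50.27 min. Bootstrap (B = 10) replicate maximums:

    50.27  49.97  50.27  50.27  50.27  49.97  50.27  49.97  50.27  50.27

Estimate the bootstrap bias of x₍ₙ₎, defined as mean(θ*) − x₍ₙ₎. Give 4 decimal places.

mean(θ*) = (50.27 + 49.97 + 50.27 + 50.27 + 50.27 + 49.97 + 50.27 + 49.97 + 50.27 + 50.27) / 10 = 50.18000
bias = 50.18000 − 50.27

bias = −0.0900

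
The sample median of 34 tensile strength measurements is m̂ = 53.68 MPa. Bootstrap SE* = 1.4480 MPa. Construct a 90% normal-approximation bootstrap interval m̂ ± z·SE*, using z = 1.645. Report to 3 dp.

Margin = 1.645 × 1.4480 = 2.3820
Interval: 53.68 ± 2.3820

(51.298, 56.062)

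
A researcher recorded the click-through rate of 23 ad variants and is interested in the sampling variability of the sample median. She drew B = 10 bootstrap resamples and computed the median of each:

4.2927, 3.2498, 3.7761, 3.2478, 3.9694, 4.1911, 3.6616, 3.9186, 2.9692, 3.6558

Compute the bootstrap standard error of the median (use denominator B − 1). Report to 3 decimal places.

SE* = 0.430

Bootstrap SE is the standard deviation of the 10 replicate medians.
Mean of replicates: (4.2927 + 3.2498 + 3.7761 + 3.2478 + 3.9694 + 4.1911 + 3.6616 + 3.9186 + 2.9692 + 3.6558) / 10 = 36.93210 / 10 = 3.69321
Sum of squared deviations: (+0.59949)² + (−0.44341)² + (+0.08289)² + (−0.44541)² + (+0.27619)² + (+0.49789)² + (−0.03161)² + (+0.22539)² + (−0.72401)² + (−0.03741)² = 1.66283
Variance = 1.66283 / 9 = 0.18476
SE* = √0.18476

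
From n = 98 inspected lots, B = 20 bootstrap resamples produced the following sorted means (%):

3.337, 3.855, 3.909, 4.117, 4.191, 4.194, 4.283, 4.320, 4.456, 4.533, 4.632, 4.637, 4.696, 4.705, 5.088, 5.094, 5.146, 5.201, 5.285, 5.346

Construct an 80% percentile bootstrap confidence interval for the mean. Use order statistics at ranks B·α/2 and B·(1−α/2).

α = 0.20; lower rank = 20 × 0.100 = 2; upper rank = 20 × 0.900 = 18.
The 2nd smallest replicate is 3.855; the 18th is 5.201.

(3.855, 5.201)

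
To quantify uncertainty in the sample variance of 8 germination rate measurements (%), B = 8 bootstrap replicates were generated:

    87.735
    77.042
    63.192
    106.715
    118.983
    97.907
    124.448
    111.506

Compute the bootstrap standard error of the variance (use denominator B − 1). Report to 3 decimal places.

SE* = 21.223

Bootstrap SE is the standard deviation of the 8 replicate variances.
Mean of replicates: (87.735 + 77.042 + 63.192 + 106.715 + 118.983 + 97.907 + 124.448 + 111.506) / 8 = 787.5280 / 8 = 98.4410
Sum of squared deviations: (−10.7060)² + (−21.3990)² + (−35.2490)² + (+8.2740)² + (+20.5420)² + (−0.5340)² + (+26.0070)² + (+13.0650)² = 3152.8039
Variance = 3152.8039 / 7 = 450.4006
SE* = √450.4006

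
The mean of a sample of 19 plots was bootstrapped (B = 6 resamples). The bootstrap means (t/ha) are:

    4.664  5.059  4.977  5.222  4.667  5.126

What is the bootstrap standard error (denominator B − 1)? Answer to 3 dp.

SE* = 0.236

Bootstrap SE is the standard deviation of the 6 replicate means.
Mean of replicates: (4.664 + 5.059 + 4.977 + 5.222 + 4.667 + 5.126) / 6 = 29.7150 / 6 = 4.9525
Sum of squared deviations: (−0.2885)² + (+0.1065)² + (+0.0245)² + (+0.2695)² + (−0.2855)² + (+0.1735)² = 0.2794
Variance = 0.2794 / 5 = 0.0559
SE* = √0.0559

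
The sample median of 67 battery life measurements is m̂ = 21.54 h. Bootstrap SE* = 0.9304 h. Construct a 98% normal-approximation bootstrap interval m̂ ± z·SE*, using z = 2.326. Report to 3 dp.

(19.376, 23.704)

Margin = 2.326 × 0.9304 = 2.1641
Interval: 21.54 ± 2.1641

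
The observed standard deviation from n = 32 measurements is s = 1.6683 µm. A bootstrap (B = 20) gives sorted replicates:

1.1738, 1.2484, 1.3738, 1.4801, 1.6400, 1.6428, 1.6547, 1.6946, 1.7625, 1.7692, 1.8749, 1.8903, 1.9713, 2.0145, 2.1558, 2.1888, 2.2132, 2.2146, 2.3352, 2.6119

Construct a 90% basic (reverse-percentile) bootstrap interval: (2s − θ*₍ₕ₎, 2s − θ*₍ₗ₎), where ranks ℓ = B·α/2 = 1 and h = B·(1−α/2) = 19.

(1.0014, 2.1628)

Percentile endpoints at ranks 1 and 19: θ*₍1₎ = 1.1738, θ*₍19₎ = 2.3352.
Basic interval reflects these around s:
  lower = 2 × 1.6683 − 2.3352 = 1.0014
  upper = 2 × 1.6683 − 1.1738 = 2.1628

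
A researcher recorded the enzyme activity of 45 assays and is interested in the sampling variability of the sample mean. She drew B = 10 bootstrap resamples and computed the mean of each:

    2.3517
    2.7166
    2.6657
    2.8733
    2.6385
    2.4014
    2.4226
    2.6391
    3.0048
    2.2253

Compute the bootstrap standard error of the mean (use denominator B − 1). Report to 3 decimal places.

Bootstrap SE is the standard deviation of the 10 replicate means.
Mean of replicates: (2.3517 + 2.7166 + 2.6657 + 2.8733 + 2.6385 + 2.4014 + 2.4226 + 2.6391 + 3.0048 + 2.2253) / 10 = 25.93900 / 10 = 2.59390
Sum of squared deviations: (−0.24220)² + (+0.12270)² + (+0.07180)² + (+0.27940)² + (+0.04460)² + (−0.19250)² + (−0.17130)² + (+0.04520)² + (+0.41090)² + (−0.36860)² = 0.53207
Variance = 0.53207 / 9 = 0.05912
SE* = √0.05912

SE* = 0.243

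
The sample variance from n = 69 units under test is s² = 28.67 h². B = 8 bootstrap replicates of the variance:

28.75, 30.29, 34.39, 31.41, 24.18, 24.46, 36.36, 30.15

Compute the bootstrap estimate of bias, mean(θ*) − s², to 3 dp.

bias = +1.329

mean(θ*) = (28.75 + 30.29 + 34.39 + 31.41 + 24.18 + 24.46 + 36.36 + 30.15) / 8 = 29.9988
bias = 29.9988 − 28.67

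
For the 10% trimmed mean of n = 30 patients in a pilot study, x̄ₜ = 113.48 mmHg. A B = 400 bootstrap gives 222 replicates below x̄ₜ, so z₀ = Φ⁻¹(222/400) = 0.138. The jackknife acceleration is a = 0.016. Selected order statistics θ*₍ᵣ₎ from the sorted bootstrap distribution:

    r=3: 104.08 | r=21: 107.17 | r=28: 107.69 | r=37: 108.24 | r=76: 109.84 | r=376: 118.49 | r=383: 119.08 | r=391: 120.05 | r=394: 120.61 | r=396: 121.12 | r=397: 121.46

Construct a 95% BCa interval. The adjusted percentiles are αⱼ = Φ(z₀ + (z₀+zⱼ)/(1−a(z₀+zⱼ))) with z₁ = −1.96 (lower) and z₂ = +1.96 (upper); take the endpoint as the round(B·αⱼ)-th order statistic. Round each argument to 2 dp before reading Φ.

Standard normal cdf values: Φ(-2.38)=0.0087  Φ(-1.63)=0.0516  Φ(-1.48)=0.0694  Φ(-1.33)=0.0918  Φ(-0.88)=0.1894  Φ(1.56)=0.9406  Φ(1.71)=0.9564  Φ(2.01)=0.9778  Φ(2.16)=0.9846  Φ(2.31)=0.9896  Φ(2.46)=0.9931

Lower: z₀ + z₁ = 0.138 + (-1.960) = -1.822; 1 − a(z₀+z₁) = 1 − (0.016)(-1.822) = 1.0292; argument = 0.138 + (-1.822)/1.0292 = -1.6324 → -1.63.
α₁ = Φ(-1.63) = 0.0516; rank = round(400 × 0.0516) = 21; θ*₍21₎ = 107.17.
Upper: z₀ + z₂ = 2.098; 1 − a(z₀+z₂) = 0.9664; argument = 2.3089 → 2.31; α₂ = 0.9896; rank = 396; θ*₍396₎ = 121.12.

(107.17, 121.12)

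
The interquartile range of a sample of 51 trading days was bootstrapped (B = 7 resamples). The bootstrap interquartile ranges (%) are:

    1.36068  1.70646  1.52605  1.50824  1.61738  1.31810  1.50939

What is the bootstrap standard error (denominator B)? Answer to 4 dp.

Bootstrap SE is the standard deviation of the 7 replicate interquartile ranges.
Mean of replicates: (1.36068 + 1.70646 + 1.52605 + 1.50824 + 1.61738 + 1.31810 + 1.50939) / 7 = 10.546300 / 7 = 1.506614
Sum of squared deviations: (−0.145934)² + (+0.199846)² + (+0.019436)² + (+0.001626)² + (+0.110766)² + (−0.188514)² + (+0.002776)² = 0.109430
Variance = 0.109430 / 7 = 0.015633
SE* = √0.015633

SE* = 0.1250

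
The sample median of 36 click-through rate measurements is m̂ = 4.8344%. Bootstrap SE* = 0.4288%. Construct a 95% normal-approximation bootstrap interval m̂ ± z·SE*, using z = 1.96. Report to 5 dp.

(3.99395, 5.67485)

Margin = 1.96 × 0.4288 = 0.840448
Interval: 4.8344 ± 0.840448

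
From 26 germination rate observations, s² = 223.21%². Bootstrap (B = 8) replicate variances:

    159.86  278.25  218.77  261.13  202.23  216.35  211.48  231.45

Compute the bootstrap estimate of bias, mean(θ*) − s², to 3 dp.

bias = −0.770

mean(θ*) = (159.86 + 278.25 + 218.77 + 261.13 + 202.23 + 216.35 + 211.48 + 231.45) / 8 = 222.4400
bias = 222.4400 − 223.21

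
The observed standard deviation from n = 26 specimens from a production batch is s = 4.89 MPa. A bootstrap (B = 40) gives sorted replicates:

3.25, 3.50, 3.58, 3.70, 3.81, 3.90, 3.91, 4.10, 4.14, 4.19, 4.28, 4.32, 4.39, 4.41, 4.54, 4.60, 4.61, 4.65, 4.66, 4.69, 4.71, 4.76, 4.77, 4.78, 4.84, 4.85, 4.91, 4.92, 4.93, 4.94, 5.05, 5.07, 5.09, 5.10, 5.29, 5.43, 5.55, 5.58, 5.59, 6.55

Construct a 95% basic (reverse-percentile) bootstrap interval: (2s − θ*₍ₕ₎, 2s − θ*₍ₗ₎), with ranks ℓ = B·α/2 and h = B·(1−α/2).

Percentile endpoints at ranks 1 and 39: θ*₍1₎ = 3.25, θ*₍39₎ = 5.59.
Basic interval reflects these around s:
  lower = 2 × 4.89 − 5.59 = 4.19
  upper = 2 × 4.89 − 3.25 = 6.53

(4.19, 6.53)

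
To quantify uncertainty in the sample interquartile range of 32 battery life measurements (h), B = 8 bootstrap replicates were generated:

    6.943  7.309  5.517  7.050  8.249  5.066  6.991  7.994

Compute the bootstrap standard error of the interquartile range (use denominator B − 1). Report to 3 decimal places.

SE* = 1.101

Bootstrap SE is the standard deviation of the 8 replicate interquartile ranges.
Mean of replicates: (6.943 + 7.309 + 5.517 + 7.050 + 8.249 + 5.066 + 6.991 + 7.994) / 8 = 55.1190 / 8 = 6.8899
Sum of squared deviations: (+0.0531)² + (+0.4191)² + (−1.3729)² + (+0.1601)² + (+1.3591)² + (−1.8239)² + (+0.1011)² + (+1.1041)² = 8.4920
Variance = 8.4920 / 7 = 1.2131
SE* = √1.2131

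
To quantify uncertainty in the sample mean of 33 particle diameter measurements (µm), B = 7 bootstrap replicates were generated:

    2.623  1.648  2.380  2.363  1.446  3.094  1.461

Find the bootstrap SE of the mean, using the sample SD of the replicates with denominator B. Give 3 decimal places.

Bootstrap SE is the standard deviation of the 7 replicate means.
Mean of replicates: (2.623 + 1.648 + 2.380 + 2.363 + 1.446 + 3.094 + 1.461) / 7 = 15.0150 / 7 = 2.1450
Sum of squared deviations: (+0.4780)² + (−0.4970)² + (+0.2350)² + (+0.2180)² + (−0.6990)² + (+0.9490)² + (−0.6840)² = 2.4353
Variance = 2.4353 / 7 = 0.3479
SE* = √0.3479

SE* = 0.590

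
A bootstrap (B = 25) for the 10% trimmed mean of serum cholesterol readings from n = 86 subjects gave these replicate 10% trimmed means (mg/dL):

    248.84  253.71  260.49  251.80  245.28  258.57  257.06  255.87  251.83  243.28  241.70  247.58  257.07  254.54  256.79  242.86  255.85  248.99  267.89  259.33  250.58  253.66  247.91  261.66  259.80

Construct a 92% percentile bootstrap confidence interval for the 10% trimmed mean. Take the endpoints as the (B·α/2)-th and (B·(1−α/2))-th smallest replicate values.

(241.70, 261.66)

Sorted replicates: 241.70, 242.86, 243.28, 245.28, 247.58, 247.91, 248.84, 248.99, 250.58, 251.80, 251.83, 253.66, 253.71, 254.54, 255.85, 255.87, 256.79, 257.06, 257.07, 258.57, 259.33, 259.80, 260.49, 261.66, 267.89
α = 0.08; lower rank = 25 × 0.040 = 1; upper rank = 25 × 0.960 = 24.
The 1st smallest replicate is 241.70; the 24th is 261.66.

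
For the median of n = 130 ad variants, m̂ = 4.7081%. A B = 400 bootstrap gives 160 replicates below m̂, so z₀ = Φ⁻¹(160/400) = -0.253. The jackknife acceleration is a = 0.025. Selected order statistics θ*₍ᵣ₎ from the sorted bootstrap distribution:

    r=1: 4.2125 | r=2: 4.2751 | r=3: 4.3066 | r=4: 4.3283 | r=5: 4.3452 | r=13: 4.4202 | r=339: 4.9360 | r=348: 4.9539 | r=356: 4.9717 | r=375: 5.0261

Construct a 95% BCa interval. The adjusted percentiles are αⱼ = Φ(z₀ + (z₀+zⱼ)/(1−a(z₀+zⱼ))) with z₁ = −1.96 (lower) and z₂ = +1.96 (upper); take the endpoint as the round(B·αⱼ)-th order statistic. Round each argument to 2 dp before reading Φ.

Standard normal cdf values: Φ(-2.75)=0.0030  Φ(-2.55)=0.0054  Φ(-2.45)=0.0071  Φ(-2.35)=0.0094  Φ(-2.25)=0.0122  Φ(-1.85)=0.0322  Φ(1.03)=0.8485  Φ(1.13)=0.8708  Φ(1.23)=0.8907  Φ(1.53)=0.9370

Lower: z₀ + z₁ = -0.253 + (-1.960) = -2.213; 1 − a(z₀+z₁) = 1 − (0.025)(-2.213) = 1.0553; argument = -0.253 + (-2.213)/1.0553 = -2.3500 → -2.35.
α₁ = Φ(-2.35) = 0.0094; rank = round(400 × 0.0094) = 4; θ*₍4₎ = 4.3283.
Upper: z₀ + z₂ = 1.707; 1 − a(z₀+z₂) = 0.9573; argument = 1.5301 → 1.53; α₂ = 0.9370; rank = 375; θ*₍375₎ = 5.0261.

(4.3283, 5.0261)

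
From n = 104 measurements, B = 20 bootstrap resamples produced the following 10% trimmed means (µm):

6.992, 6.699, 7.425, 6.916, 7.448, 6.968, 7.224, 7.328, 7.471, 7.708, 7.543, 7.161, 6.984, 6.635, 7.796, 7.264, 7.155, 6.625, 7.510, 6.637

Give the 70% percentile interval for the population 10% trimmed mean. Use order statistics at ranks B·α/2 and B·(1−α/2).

Sorted replicates: 6.625, 6.635, 6.637, 6.699, 6.916, 6.968, 6.984, 6.992, 7.155, 7.161, 7.224, 7.264, 7.328, 7.425, 7.448, 7.471, 7.510, 7.543, 7.708, 7.796
α = 0.30; lower rank = 20 × 0.150 = 3; upper rank = 20 × 0.850 = 17.
The 3rd smallest replicate is 6.637; the 17th is 7.510.

(6.637, 7.510)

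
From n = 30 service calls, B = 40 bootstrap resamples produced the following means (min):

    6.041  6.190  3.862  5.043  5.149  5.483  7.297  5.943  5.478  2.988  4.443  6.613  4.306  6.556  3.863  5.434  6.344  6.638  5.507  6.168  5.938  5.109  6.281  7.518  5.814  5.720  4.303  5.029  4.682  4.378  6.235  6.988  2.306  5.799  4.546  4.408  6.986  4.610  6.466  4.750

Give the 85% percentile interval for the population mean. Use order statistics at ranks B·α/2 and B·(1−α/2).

(3.862, 6.986)

Sorted replicates: 2.306, 2.988, 3.862, 3.863, 4.303, 4.306, 4.378, 4.408, 4.443, 4.546, 4.610, 4.682, 4.750, 5.029, 5.043, 5.109, 5.149, 5.434, 5.478, 5.483, 5.507, 5.720, 5.799, 5.814, 5.938, 5.943, 6.041, 6.168, 6.190, 6.235, 6.281, 6.344, 6.466, 6.556, 6.613, 6.638, 6.986, 6.988, 7.297, 7.518
α = 0.15; lower rank = 40 × 0.075 = 3; upper rank = 40 × 0.925 = 37.
The 3rd smallest replicate is 3.862; the 37th is 6.986.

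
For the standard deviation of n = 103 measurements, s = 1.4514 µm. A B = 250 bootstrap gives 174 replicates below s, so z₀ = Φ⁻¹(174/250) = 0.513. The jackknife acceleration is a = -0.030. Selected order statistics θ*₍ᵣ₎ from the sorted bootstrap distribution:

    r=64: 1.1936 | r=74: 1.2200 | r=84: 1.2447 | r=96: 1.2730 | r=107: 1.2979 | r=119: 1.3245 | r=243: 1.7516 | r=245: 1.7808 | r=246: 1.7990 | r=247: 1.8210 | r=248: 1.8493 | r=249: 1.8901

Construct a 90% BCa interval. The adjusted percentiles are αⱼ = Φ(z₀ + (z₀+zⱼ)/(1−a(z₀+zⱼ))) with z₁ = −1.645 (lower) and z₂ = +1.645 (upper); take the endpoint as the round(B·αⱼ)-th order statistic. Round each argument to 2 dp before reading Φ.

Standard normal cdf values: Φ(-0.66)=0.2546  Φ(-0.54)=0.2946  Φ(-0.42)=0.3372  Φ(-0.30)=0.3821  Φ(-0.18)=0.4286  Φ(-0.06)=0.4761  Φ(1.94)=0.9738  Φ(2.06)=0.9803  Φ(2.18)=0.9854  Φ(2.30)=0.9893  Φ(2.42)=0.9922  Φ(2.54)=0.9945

Lower: z₀ + z₁ = 0.513 + (-1.645) = -1.132; 1 − a(z₀+z₁) = 1 − (-0.030)(-1.132) = 0.9660; argument = 0.513 + (-1.132)/0.9660 = -0.6588 → -0.66.
α₁ = Φ(-0.66) = 0.2546; rank = round(250 × 0.2546) = 64; θ*₍64₎ = 1.1936.
Upper: z₀ + z₂ = 2.158; 1 − a(z₀+z₂) = 1.0647; argument = 2.5398 → 2.54; α₂ = 0.9945; rank = 249; θ*₍249₎ = 1.8901.

(1.1936, 1.8901)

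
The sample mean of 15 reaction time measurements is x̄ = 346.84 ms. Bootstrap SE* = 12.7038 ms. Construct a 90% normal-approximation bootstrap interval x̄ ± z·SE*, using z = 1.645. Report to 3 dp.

(325.942, 367.738)

Margin = 1.645 × 12.7038 = 20.8978
Interval: 346.84 ± 20.8978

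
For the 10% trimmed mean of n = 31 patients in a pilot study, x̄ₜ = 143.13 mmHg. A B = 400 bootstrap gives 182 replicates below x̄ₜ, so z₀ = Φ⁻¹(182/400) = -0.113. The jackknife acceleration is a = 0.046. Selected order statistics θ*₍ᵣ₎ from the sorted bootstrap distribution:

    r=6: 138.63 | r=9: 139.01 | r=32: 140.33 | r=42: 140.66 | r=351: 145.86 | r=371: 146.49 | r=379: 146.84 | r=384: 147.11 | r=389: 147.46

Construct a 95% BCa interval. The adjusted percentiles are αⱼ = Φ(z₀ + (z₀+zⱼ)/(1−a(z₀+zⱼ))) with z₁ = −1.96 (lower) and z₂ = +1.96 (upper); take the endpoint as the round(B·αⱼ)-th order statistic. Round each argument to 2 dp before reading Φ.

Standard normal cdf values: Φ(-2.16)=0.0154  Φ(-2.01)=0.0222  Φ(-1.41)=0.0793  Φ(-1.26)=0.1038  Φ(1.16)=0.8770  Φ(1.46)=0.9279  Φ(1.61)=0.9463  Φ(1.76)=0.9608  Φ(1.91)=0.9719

Lower: z₀ + z₁ = -0.113 + (-1.960) = -2.073; 1 − a(z₀+z₁) = 1 − (0.046)(-2.073) = 1.0954; argument = -0.113 + (-2.073)/1.0954 = -2.0055 → -2.01.
α₁ = Φ(-2.01) = 0.0222; rank = round(400 × 0.0222) = 9; θ*₍9₎ = 139.01.
Upper: z₀ + z₂ = 1.847; 1 − a(z₀+z₂) = 0.9150; argument = 1.9055 → 1.91; α₂ = 0.9719; rank = 389; θ*₍389₎ = 147.46.

(139.01, 147.46)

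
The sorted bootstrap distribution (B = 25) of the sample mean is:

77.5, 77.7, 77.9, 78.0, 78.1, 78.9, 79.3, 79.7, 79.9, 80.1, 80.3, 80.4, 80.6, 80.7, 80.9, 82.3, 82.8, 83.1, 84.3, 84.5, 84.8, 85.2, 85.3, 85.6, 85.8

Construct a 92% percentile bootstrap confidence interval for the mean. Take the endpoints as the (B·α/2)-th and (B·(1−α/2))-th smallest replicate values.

(77.5, 85.6)

α = 0.08; lower rank = 25 × 0.040 = 1; upper rank = 25 × 0.960 = 24.
The 1st smallest replicate is 77.5; the 24th is 85.6.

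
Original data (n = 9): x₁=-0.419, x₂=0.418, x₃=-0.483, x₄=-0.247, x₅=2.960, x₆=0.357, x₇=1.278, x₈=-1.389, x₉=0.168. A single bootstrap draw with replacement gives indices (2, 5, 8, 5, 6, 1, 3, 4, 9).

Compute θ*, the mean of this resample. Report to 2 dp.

Resample values: 0.418, 2.960, -1.389, 2.960, 0.357, -0.419, -0.483, -0.247, 0.168.
Mean = (0.418 + 2.960 + (-1.389) + 2.960 + 0.357 + (-0.419) + (-0.483) + (-0.247) + 0.168) / 9 = 4.3250 / 9 = 0.48

θ* = 0.48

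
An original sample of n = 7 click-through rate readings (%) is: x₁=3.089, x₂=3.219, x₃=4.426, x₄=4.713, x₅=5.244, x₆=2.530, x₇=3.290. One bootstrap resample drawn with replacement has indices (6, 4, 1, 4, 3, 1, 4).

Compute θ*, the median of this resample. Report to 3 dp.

Resample values: 2.530, 4.713, 3.089, 4.713, 4.426, 3.089, 4.713.
Sorted: 2.530, 3.089, 3.089, 4.426, 4.713, 4.713, 4.713
Median = middle value = 4.426

θ* = 4.426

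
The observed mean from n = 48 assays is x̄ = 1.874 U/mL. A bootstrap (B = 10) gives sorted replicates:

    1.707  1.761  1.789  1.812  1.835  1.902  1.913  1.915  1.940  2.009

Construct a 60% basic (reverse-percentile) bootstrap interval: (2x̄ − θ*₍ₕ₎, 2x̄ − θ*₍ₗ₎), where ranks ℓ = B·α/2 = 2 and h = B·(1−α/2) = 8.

Percentile endpoints at ranks 2 and 8: θ*₍2₎ = 1.761, θ*₍8₎ = 1.915.
Basic interval reflects these around x̄:
  lower = 2 × 1.874 − 1.915 = 1.833
  upper = 2 × 1.874 − 1.761 = 1.987

(1.833, 1.987)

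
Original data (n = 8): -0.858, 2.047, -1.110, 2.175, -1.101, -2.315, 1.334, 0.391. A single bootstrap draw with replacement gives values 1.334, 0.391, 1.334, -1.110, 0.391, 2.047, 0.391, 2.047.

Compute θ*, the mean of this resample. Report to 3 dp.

Mean = (1.334 + 0.391 + 1.334 + (-1.110) + 0.391 + 2.047 + 0.391 + 2.047) / 8 = 6.8250 / 8 = 0.853

θ* = 0.853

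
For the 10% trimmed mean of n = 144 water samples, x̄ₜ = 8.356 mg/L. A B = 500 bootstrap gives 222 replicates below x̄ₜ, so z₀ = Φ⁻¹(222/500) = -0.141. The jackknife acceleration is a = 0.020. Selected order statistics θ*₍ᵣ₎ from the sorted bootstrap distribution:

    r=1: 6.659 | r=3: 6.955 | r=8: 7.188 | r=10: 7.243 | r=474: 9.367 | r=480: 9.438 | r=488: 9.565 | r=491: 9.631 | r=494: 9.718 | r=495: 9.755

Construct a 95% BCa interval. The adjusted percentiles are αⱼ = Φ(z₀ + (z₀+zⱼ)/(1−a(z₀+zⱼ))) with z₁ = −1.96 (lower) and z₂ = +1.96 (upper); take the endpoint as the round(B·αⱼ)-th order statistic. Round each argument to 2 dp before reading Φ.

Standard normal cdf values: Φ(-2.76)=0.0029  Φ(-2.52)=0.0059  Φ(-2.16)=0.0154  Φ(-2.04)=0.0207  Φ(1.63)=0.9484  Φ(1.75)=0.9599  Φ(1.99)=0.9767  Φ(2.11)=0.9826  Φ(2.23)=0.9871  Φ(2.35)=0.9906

Lower: z₀ + z₁ = -0.141 + (-1.960) = -2.101; 1 − a(z₀+z₁) = 1 − (0.020)(-2.101) = 1.0420; argument = -0.141 + (-2.101)/1.0420 = -2.1573 → -2.16.
α₁ = Φ(-2.16) = 0.0154; rank = round(500 × 0.0154) = 8; θ*₍8₎ = 7.188.
Upper: z₀ + z₂ = 1.819; 1 − a(z₀+z₂) = 0.9636; argument = 1.7467 → 1.75; α₂ = 0.9599; rank = 480; θ*₍480₎ = 9.438.

(7.188, 9.438)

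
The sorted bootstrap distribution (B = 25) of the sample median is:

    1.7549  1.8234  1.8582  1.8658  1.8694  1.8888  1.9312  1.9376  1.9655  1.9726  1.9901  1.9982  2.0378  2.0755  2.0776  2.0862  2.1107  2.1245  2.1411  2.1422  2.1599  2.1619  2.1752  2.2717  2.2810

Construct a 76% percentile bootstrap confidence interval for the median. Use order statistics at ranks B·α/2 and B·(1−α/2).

α = 0.24; lower rank = 25 × 0.120 = 3; upper rank = 25 × 0.880 = 22.
The 3rd smallest replicate is 1.8582; the 22nd is 2.1619.

(1.8582, 2.1619)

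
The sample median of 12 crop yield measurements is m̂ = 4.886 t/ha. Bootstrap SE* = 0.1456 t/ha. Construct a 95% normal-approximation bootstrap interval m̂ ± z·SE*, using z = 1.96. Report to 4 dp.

(4.6006, 5.1714)

Margin = 1.96 × 0.1456 = 0.28538
Interval: 4.886 ± 0.28538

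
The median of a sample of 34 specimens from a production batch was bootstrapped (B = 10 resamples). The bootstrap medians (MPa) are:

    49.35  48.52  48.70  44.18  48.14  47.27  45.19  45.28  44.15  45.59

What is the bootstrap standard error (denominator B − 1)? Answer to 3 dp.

SE* = 1.974

Bootstrap SE is the standard deviation of the 10 replicate medians.
Mean of replicates: (49.35 + 48.52 + 48.70 + 44.18 + 48.14 + 47.27 + 45.19 + 45.28 + 44.15 + 45.59) / 10 = 466.3700 / 10 = 46.6370
Sum of squared deviations: (+2.7130)² + (+1.8830)² + (+2.0630)² + (−2.4570)² + (+1.5030)² + (+0.6330)² + (−1.4470)² + (−1.3570)² + (−2.4870)² + (−1.0470)² = 35.0752
Variance = 35.0752 / 9 = 3.8972
SE* = √3.8972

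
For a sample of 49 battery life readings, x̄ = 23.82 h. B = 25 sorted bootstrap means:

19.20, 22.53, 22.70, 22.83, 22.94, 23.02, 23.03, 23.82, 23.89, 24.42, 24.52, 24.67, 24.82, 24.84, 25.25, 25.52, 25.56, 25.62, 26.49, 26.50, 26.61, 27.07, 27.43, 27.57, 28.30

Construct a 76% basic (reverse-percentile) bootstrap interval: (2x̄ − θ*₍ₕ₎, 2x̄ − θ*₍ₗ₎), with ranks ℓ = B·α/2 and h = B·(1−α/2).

Percentile endpoints at ranks 3 and 22: θ*₍3₎ = 22.70, θ*₍22₎ = 27.07.
Basic interval reflects these around x̄:
  lower = 2 × 23.82 − 27.07 = 20.57
  upper = 2 × 23.82 − 22.70 = 24.94

(20.57, 24.94)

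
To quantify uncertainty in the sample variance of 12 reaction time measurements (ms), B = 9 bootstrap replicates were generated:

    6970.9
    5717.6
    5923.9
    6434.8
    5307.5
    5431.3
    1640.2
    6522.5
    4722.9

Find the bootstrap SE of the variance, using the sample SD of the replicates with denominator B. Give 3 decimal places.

SE* = 1482.393

Bootstrap SE is the standard deviation of the 9 replicate variances.
Mean of replicates: (6970.9 + 5717.6 + 5923.9 + 6434.8 + 5307.5 + 5431.3 + 1640.2 + 6522.5 + 4722.9) / 9 = 48671.6000 / 9 = 5407.9556
Sum of squared deviations: (+1562.9444)² + (+309.6444)² + (+515.9444)² + (+1026.8444)² + (−100.4556)² + (+23.3444)² + (−3767.7556)² + (+1114.5444)² + (−685.0556)² = 19777411.8422
Variance = 19777411.8422 / 9 = 2197490.2047
SE* = √2197490.2047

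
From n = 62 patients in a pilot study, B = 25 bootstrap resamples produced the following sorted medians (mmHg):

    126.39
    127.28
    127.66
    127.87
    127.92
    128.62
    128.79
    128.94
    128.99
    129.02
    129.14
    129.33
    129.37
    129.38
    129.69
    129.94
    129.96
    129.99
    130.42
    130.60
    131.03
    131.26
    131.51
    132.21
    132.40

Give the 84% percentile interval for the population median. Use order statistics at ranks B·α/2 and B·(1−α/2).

(127.28, 131.51)

α = 0.16; lower rank = 25 × 0.080 = 2; upper rank = 25 × 0.920 = 23.
The 2nd smallest replicate is 127.28; the 23rd is 131.51.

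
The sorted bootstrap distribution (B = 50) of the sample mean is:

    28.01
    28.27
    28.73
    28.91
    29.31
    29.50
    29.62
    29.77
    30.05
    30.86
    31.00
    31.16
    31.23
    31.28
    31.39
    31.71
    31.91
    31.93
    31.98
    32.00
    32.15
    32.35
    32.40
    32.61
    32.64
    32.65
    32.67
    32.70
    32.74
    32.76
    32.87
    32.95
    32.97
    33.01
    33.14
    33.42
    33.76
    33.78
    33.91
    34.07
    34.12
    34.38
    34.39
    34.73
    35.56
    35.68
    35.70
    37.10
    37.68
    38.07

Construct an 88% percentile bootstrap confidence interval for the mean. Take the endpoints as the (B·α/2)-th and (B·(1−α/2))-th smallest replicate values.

α = 0.12; lower rank = 50 × 0.060 = 3; upper rank = 50 × 0.940 = 47.
The 3rd smallest replicate is 28.73; the 47th is 35.70.

(28.73, 35.70)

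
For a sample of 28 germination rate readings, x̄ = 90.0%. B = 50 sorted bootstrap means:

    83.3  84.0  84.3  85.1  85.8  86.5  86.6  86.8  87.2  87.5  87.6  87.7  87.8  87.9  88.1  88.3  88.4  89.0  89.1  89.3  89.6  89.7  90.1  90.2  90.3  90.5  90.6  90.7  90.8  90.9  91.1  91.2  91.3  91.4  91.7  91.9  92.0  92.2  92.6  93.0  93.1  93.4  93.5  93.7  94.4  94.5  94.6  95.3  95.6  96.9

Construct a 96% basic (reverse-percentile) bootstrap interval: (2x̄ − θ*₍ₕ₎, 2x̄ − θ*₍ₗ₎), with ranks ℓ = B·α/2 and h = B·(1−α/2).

Percentile endpoints at ranks 1 and 49: θ*₍1₎ = 83.3, θ*₍49₎ = 95.6.
Basic interval reflects these around x̄:
  lower = 2 × 90.0 − 95.6 = 84.4
  upper = 2 × 90.0 − 83.3 = 96.7

(84.4, 96.7)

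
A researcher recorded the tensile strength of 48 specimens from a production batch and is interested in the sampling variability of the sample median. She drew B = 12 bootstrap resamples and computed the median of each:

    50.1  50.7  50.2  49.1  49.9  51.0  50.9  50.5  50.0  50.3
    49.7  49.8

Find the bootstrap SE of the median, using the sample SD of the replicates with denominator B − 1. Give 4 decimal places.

SE* = 0.5424

Bootstrap SE is the standard deviation of the 12 replicate medians.
Mean of replicates: (50.1 + 50.7 + 50.2 + 49.1 + 49.9 + 51.0 + 50.9 + 50.5 + 50.0 + 50.3 + 49.7 + 49.8) / 12 = 602.20000 / 12 = 50.18333
Sum of squared deviations: (−0.08333)² + (+0.51667)² + (+0.01667)² + (−1.08333)² + (−0.28333)² + (+0.81667)² + (+0.71667)² + (+0.31667)² + (−0.18333)² + (+0.11667)² + (−0.48333)² + (−0.38333)² = 3.23667
Variance = 3.23667 / 11 = 0.29424
SE* = √0.29424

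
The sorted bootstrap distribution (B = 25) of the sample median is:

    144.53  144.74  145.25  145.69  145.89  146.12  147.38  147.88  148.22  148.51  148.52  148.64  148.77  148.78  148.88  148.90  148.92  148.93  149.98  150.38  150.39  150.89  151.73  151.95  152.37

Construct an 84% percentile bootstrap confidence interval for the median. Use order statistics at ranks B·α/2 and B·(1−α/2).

(144.74, 151.73)

α = 0.16; lower rank = 25 × 0.080 = 2; upper rank = 25 × 0.920 = 23.
The 2nd smallest replicate is 144.74; the 23rd is 151.73.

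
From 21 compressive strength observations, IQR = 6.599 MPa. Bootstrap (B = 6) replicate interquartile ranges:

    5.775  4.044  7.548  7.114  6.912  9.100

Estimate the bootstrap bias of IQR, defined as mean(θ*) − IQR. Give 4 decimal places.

mean(θ*) = (5.775 + 4.044 + 7.548 + 7.114 + 6.912 + 9.100) / 6 = 6.74883
bias = 6.74883 − 6.599

bias = +0.1498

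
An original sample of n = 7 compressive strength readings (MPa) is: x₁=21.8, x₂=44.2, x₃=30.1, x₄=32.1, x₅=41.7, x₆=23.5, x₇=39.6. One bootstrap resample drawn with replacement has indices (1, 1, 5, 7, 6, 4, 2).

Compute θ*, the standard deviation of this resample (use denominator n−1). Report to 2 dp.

Resample values: 21.8, 21.8, 41.7, 39.6, 23.5, 32.1, 44.2.
Mean = 32.1000; sum of squared deviations = 580.9600
s² = 580.9600 / 6 = 96.8267
s = √96.8267 = 9.84

θ* = 9.84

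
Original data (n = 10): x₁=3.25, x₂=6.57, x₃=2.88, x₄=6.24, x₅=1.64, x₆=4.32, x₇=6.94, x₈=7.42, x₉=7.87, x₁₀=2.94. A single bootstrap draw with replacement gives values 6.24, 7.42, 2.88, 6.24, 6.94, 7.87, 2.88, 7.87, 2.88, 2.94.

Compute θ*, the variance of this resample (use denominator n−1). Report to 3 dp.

θ* = 5.018

Mean = 5.4160; sum of squared deviations = 45.1652
s² = 45.1652 / 9 = 5.0184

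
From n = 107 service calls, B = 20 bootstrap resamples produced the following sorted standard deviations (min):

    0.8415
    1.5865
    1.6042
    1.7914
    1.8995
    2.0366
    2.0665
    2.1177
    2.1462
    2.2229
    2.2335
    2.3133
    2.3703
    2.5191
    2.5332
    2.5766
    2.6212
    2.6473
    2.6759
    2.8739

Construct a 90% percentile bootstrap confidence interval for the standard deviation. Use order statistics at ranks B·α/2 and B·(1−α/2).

α = 0.10; lower rank = 20 × 0.050 = 1; upper rank = 20 × 0.950 = 19.
The 1st smallest replicate is 0.8415; the 19th is 2.6759.

(0.8415, 2.6759)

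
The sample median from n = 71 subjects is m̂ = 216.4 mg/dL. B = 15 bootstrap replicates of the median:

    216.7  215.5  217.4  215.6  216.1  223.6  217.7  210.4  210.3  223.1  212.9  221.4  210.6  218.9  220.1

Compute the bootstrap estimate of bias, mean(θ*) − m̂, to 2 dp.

bias = +0.29

mean(θ*) = (216.7 + 215.5 + 217.4 + 215.6 + 216.1 + 223.6 + 217.7 + 210.4 + 210.3 + 223.1 + 212.9 + 221.4 + 210.6 + 218.9 + 220.1) / 15 = 216.687
bias = 216.687 − 216.4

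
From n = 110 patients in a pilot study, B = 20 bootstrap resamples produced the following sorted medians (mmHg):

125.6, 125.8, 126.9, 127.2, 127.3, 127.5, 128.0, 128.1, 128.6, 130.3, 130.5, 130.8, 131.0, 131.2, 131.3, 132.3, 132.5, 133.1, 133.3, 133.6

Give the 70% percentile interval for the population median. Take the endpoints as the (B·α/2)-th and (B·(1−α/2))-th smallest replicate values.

α = 0.30; lower rank = 20 × 0.150 = 3; upper rank = 20 × 0.850 = 17.
The 3rd smallest replicate is 126.9; the 17th is 132.5.

(126.9, 132.5)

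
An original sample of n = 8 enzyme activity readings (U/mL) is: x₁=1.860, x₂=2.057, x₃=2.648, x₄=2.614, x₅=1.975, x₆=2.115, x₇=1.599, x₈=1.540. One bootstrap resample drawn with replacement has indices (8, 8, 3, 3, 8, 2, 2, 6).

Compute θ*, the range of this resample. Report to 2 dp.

θ* = 1.11

Resample values: 1.540, 1.540, 2.648, 2.648, 1.540, 2.057, 2.057, 2.115.
Range = 2.648 − 1.540 = 1.11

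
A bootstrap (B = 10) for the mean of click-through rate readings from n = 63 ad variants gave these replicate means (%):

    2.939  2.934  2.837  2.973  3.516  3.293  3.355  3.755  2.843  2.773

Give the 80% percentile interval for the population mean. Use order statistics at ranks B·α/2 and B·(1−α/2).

Sorted replicates: 2.773, 2.837, 2.843, 2.934, 2.939, 2.973, 3.293, 3.355, 3.516, 3.755
α = 0.20; lower rank = 10 × 0.100 = 1; upper rank = 10 × 0.900 = 9.
The 1st smallest replicate is 2.773; the 9th is 3.516.

(2.773, 3.516)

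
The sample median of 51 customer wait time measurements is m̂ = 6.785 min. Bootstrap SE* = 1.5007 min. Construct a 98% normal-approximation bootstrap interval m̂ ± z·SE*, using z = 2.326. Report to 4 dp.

Margin = 2.326 × 1.5007 = 3.49063
Interval: 6.785 ± 3.49063

(3.2944, 10.2756)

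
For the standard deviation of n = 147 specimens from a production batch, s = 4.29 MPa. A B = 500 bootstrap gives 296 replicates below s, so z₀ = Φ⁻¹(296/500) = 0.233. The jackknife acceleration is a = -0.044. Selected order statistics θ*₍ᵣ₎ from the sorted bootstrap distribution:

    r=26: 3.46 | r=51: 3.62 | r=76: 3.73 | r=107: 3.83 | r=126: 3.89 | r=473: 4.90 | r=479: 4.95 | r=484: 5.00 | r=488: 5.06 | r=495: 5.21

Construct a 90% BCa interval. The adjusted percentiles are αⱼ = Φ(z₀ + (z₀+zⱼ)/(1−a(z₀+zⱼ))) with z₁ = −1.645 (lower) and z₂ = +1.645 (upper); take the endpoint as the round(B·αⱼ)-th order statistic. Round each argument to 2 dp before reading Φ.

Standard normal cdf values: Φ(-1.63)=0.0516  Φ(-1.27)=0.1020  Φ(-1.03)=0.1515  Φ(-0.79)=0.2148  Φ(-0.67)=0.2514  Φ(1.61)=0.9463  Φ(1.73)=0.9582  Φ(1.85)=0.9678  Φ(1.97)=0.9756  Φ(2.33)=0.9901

Lower: z₀ + z₁ = 0.233 + (-1.645) = -1.412; 1 − a(z₀+z₁) = 1 − (-0.044)(-1.412) = 0.9379; argument = 0.233 + (-1.412)/0.9379 = -1.2725 → -1.27.
α₁ = Φ(-1.27) = 0.1020; rank = round(500 × 0.1020) = 51; θ*₍51₎ = 3.62.
Upper: z₀ + z₂ = 1.878; 1 − a(z₀+z₂) = 1.0826; argument = 1.9677 → 1.97; α₂ = 0.9756; rank = 488; θ*₍488₎ = 5.06.

(3.62, 5.06)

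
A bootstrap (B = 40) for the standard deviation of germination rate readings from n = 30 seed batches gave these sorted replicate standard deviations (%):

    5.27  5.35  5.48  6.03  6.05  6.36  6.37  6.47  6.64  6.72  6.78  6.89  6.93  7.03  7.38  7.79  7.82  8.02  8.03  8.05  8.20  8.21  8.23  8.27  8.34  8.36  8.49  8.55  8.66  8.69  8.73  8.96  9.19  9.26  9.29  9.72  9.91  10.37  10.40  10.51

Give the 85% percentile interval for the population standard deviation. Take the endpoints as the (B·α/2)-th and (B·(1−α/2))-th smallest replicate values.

α = 0.15; lower rank = 40 × 0.075 = 3; upper rank = 40 × 0.925 = 37.
The 3rd smallest replicate is 5.48; the 37th is 9.91.

(5.48, 9.91)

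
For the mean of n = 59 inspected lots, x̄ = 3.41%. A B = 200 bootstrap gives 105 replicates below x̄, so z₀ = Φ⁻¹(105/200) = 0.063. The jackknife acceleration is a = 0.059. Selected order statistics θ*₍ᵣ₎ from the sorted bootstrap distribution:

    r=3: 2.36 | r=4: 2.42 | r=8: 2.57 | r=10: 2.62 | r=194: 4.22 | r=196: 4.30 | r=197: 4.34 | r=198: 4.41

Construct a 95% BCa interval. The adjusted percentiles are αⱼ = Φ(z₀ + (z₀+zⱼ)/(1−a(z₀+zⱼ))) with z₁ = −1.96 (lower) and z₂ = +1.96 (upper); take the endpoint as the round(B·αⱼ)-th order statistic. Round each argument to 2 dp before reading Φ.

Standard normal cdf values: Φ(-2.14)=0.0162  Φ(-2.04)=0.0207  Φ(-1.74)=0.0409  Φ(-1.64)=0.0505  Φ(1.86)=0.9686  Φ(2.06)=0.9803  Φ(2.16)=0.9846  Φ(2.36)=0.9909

Lower: z₀ + z₁ = 0.063 + (-1.960) = -1.897; 1 − a(z₀+z₁) = 1 − (0.059)(-1.897) = 1.1119; argument = 0.063 + (-1.897)/1.1119 = -1.6431 → -1.64.
α₁ = Φ(-1.64) = 0.0505; rank = round(200 × 0.0505) = 10; θ*₍10₎ = 2.62.
Upper: z₀ + z₂ = 2.023; 1 − a(z₀+z₂) = 0.8806; argument = 2.3602 → 2.36; α₂ = 0.9909; rank = 198; θ*₍198₎ = 4.41.

(2.62, 4.41)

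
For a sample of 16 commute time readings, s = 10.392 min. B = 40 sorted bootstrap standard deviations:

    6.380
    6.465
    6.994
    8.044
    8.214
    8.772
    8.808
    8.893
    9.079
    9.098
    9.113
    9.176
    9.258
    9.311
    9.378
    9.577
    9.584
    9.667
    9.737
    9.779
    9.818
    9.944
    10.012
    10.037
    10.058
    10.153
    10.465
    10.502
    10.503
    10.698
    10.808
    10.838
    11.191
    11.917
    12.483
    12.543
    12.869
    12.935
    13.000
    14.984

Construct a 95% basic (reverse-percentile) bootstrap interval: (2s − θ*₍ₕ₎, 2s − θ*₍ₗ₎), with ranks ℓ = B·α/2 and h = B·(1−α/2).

(7.784, 14.404)

Percentile endpoints at ranks 1 and 39: θ*₍1₎ = 6.380, θ*₍39₎ = 13.000.
Basic interval reflects these around s:
  lower = 2 × 10.392 − 13.000 = 7.784
  upper = 2 × 10.392 − 6.380 = 14.404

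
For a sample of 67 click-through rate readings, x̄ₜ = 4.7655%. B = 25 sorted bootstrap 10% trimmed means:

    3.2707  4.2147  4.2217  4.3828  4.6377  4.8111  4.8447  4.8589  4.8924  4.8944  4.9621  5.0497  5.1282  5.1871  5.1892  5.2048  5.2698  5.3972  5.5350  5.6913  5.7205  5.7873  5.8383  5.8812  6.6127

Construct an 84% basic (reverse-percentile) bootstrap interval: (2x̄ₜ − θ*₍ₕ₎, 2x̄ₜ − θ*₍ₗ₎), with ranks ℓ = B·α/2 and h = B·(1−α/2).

Percentile endpoints at ranks 2 and 23: θ*₍2₎ = 4.2147, θ*₍23₎ = 5.8383.
Basic interval reflects these around x̄ₜ:
  lower = 2 × 4.7655 − 5.8383 = 3.6927
  upper = 2 × 4.7655 − 4.2147 = 5.3163

(3.6927, 5.3163)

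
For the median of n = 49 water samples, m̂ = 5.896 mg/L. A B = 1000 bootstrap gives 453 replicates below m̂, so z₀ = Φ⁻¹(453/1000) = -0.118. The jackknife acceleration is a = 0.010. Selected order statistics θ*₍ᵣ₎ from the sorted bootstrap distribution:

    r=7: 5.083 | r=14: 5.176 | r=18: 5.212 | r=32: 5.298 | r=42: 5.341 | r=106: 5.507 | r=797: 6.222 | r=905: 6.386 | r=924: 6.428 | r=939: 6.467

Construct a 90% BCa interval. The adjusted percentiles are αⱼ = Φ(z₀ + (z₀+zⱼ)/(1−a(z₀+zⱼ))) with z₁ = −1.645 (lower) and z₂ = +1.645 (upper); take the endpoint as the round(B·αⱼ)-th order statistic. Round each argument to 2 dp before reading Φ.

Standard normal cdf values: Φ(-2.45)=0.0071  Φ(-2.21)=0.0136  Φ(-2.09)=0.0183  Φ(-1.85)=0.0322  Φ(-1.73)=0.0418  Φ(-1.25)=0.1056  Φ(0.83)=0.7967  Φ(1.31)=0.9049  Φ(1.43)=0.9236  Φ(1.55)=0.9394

Lower: z₀ + z₁ = -0.118 + (-1.645) = -1.763; 1 − a(z₀+z₁) = 1 − (0.010)(-1.763) = 1.0176; argument = -0.118 + (-1.763)/1.0176 = -1.8505 → -1.85.
α₁ = Φ(-1.85) = 0.0322; rank = round(1000 × 0.0322) = 32; θ*₍32₎ = 5.298.
Upper: z₀ + z₂ = 1.527; 1 − a(z₀+z₂) = 0.9847; argument = 1.4327 → 1.43; α₂ = 0.9236; rank = 924; θ*₍924₎ = 6.428.

(5.298, 6.428)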